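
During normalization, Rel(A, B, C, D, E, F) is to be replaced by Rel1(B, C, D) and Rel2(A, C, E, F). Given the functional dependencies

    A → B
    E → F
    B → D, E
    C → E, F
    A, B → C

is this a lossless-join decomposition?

No

Common attributes: Rel1 ∩ Rel2 = {C}.
Closure of {C}: C → E, F applies, adding E, F. So (C)⁺ = {C, E, F}.
The closure contains neither all of Rel1 = {B, C, D} nor all of Rel2 = {A, C, E, F}, so the common attributes are not a superkey of either fragment. The join is lossy.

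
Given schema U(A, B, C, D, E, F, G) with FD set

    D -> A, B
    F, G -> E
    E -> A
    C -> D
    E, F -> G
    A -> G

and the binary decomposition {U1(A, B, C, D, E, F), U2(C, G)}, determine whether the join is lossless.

Common attributes: U1 ∩ U2 = {C}.
Closure of {C}: C → D applies, adding D; D → A, B applies, adding A, B; A → G applies, adding G. So (C)⁺ = {A, B, C, D, G}.
This closure contains every attribute of U2, so U1 ∩ U2 → U2. The join is lossless.

Yes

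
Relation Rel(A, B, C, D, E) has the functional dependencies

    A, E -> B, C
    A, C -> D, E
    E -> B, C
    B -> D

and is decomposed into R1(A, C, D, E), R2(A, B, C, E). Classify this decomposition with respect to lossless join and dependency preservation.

Lossless test: (A, C, E)⁺ = {A, B, C, D, E}, which contains all of one fragment — lossless.
Dependency preservation: the restricted closure of {B} across the fragments never reaches {D}, so B → D cannot be enforced without a join — not preserved.

lossless but not dependency-preserving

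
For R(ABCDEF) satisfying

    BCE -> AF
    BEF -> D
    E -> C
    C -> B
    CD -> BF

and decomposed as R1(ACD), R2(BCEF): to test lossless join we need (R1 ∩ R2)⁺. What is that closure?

R1 ∩ R2 = {C}.
C → B applies, adding B
Closure: {BC}.

BC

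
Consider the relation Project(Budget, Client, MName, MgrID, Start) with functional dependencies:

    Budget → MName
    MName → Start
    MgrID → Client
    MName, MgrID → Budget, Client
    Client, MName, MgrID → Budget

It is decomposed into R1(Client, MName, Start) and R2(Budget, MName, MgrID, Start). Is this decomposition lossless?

Common attributes: R1 ∩ R2 = {MName, Start}.
No dependency enlarges {MName, Start}, so (MName, Start)⁺ = {MName, Start}.
The closure contains neither all of R1 = {Client, MName, Start} nor all of R2 = {Budget, MName, MgrID, Start}, so the common attributes are not a superkey of either fragment. The join is lossy.

No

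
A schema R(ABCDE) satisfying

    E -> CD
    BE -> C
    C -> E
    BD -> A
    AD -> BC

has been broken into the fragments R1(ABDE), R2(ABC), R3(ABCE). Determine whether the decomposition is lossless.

Chase test. Columns are ABCDE; row i has aⱼ where attribute j ∈ Ri, else bᵢⱼ.
Initial tableau (one row per fragment):
  row 1: a1 a2 b13 a4 a5
  row 2: a1 a2 a3 b24 b25
  row 3: a1 a2 a3 b34 a5
Rows 1 and 3 agree on E; apply E→CD and equate their CD entries.
Rows 1 and 2 agree on C; apply C→E and equate their E entries.
Rows 1 and 2 agree on E; apply E→CD and equate their CD entries.
Row 1 is now all distinguished symbols — the join is lossless.

Yes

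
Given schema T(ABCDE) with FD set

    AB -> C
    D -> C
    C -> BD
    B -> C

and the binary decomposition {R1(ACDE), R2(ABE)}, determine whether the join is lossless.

No

Common attributes: R1 ∩ R2 = {AE}.
No dependency enlarges {AE}, so (AE)⁺ = {AE}.
The closure contains neither all of R1 = {ACDE} nor all of R2 = {ABE}, so the common attributes are not a superkey of either fragment. The join is lossy.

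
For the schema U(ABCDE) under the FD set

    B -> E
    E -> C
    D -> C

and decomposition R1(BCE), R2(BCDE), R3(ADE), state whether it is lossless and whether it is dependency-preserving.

Lossless test (chase): Rows 1 and 3 agree on E; apply E→C and equate their C entries. No row becomes fully distinguished — the join is lossy.
Dependency preservation: every FD's attributes lie within a single fragment, so each can be enforced locally — preserved.

lossy but dependency-preserving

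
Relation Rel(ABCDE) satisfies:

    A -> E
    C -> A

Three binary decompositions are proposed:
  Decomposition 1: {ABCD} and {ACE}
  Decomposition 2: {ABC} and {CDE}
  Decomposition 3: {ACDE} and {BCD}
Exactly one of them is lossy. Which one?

Decomposition 2

Decomposition 1: common = {AC}, closure = {ACE} → lossless.
Decomposition 2: common = {C}, closure = {ACE} → lossy.
Decomposition 3: common = {CD}, closure = {ACDE} → lossless.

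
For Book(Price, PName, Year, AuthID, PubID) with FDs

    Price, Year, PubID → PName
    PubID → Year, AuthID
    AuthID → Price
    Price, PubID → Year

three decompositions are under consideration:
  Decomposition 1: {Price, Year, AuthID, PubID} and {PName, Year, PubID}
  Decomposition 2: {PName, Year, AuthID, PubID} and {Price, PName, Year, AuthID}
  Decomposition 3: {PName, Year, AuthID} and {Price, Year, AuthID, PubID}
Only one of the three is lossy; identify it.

Decomposition 3

Decomposition 1: common = {Year, PubID}, closure = {Price, PName, Year, AuthID, PubID} → lossless.
Decomposition 2: common = {PName, Year, AuthID}, closure = {Price, PName, Year, AuthID} → lossless.
Decomposition 3: common = {Year, AuthID}, closure = {Price, Year, AuthID} → lossy.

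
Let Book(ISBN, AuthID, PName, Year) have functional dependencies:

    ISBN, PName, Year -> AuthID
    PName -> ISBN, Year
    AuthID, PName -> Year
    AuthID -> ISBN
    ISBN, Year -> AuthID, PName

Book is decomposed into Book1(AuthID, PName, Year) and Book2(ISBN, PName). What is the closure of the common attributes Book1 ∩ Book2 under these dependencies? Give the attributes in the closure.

ISBN, AuthID, PName, Year

Book1 ∩ Book2 = {PName}.
PName → ISBN, Year applies, adding ISBN, Year
ISBN, Year → AuthID, PName applies, adding AuthID
Closure: {ISBN, AuthID, PName, Year}.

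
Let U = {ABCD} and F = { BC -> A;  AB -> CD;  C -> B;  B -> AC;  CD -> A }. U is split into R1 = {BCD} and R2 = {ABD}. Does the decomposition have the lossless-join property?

Yes

Common attributes: R1 ∩ R2 = {BD}.
Closure of {BD}: B → AC applies, adding AC. So (BD)⁺ = {ABCD}.
This closure contains every attribute of R1, so R1 ∩ R2 → R1. The join is lossless.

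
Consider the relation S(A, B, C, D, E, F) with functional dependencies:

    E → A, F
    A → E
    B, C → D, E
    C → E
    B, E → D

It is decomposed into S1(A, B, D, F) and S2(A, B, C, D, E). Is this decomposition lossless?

Common attributes: S1 ∩ S2 = {A, B, D}.
Closure of {A, B, D}: A → E applies, adding E; E → A, F applies, adding F. So (A, B, D)⁺ = {A, B, D, E, F}.
This closure contains every attribute of S1, so S1 ∩ S2 → S1. The join is lossless.

Yes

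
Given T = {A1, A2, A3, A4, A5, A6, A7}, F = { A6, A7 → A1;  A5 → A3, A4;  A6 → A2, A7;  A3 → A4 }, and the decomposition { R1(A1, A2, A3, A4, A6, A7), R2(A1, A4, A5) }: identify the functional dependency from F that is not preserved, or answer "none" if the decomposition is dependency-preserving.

A5 → A3, A4

Check A5 → A3, A4: no single fragment contains all of {A3, A4, A5}, and the restricted closure of {A5} across the fragments never reaches {A3, A4}.
A6, A7 → A1 is preserved.
A6 → A2, A7 is preserved.
A3 → A4 is preserved.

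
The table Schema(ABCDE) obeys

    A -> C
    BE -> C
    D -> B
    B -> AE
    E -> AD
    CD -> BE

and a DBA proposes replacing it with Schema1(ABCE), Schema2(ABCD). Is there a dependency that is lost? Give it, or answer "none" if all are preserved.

A → C lies within Schema1.
BE → C lies within Schema1.
D → B lies within Schema2.
B → AE lies within Schema1.
E → AD: restricted closure across fragments reaches AD.
CD → BE: restricted closure across fragments reaches BE.
Every dependency is enforceable on the fragments, so the decomposition is dependency-preserving.

none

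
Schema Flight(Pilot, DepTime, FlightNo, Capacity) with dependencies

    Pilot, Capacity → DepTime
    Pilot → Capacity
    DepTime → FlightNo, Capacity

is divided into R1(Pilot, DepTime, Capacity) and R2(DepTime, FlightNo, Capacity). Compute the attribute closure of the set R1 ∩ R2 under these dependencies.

R1 ∩ R2 = {DepTime, Capacity}.
DepTime → FlightNo, Capacity applies, adding FlightNo
Closure: {DepTime, FlightNo, Capacity}.

DepTime, FlightNo, Capacity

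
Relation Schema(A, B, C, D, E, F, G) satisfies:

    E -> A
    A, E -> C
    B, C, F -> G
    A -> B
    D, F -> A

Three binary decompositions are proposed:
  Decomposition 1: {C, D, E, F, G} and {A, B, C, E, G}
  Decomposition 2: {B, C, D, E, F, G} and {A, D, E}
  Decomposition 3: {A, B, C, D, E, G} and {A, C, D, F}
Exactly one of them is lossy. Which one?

Decomposition 1: common = {C, E, G}, closure = {A, B, C, E, G} → lossless.
Decomposition 2: common = {D, E}, closure = {A, B, C, D, E} → lossless.
Decomposition 3: common = {A, C, D}, closure = {A, B, C, D} → lossy.

Decomposition 3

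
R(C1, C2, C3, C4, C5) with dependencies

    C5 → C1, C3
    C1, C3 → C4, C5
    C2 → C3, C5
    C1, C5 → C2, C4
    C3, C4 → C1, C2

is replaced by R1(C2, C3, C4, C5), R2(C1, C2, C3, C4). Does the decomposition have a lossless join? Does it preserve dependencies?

Lossless test: (C2, C3, C4)⁺ = {C1, C2, C3, C4, C5}, which contains all of one fragment — lossless.
Dependency preservation: C5 → C1, C3; C1, C3 → C4, C5; C1, C5 → C2, C4 are not contained in any single fragment, but the restricted closure of each left-hand side across the fragments still reaches the right-hand side; the remaining FDs each lie inside some fragment. All dependencies are preserved.

lossless and dependency-preserving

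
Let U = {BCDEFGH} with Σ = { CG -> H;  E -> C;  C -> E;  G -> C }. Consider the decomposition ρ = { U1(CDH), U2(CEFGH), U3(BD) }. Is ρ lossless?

No

Chase test. Columns are BCDEFGH; row i has aⱼ where attribute j ∈ Ui, else bᵢⱼ.
Initial tableau (one row per fragment):
  row 1: b11 a2 a3 b14 b15 b16 a7
  row 2: b21 a2 b23 a4 a5 a6 a7
  row 3: a1 b32 a3 b34 b35 b36 b37
Rows 1 and 2 agree on C; apply C→E and equate their E entries.
No row becomes fully distinguished — the join is lossy.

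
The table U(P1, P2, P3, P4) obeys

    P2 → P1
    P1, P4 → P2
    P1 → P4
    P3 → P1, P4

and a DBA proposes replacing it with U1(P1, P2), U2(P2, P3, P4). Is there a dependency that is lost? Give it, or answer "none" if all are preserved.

P2 → P1 lies within U1.
P1, P4 → P2: restricted closure across fragments reaches P2.
P1 → P4: restricted closure across fragments reaches P4.
P3 → P1, P4: restricted closure across fragments reaches P1, P4.
Every dependency is enforceable on the fragments, so the decomposition is dependency-preserving.

none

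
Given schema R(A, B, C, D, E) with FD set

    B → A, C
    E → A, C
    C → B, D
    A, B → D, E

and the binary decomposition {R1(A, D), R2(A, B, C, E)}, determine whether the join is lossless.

No

Common attributes: R1 ∩ R2 = {A}.
No dependency enlarges {A}, so (A)⁺ = {A}.
The closure contains neither all of R1 = {A, D} nor all of R2 = {A, B, C, E}, so the common attributes are not a superkey of either fragment. The join is lossy.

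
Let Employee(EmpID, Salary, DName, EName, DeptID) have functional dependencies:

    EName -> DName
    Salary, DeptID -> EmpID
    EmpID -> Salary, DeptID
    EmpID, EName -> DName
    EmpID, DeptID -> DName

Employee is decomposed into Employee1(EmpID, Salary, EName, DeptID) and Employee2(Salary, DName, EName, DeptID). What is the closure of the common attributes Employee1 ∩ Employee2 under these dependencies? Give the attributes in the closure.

EmpID, Salary, DName, EName, DeptID

Employee1 ∩ Employee2 = {Salary, EName, DeptID}.
EName → DName applies, adding DName
Salary, DeptID → EmpID applies, adding EmpID
Closure: {EmpID, Salary, DName, EName, DeptID}.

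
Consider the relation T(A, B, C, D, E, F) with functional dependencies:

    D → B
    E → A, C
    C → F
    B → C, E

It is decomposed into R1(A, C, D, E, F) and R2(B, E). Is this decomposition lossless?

Common attributes: R1 ∩ R2 = {E}.
Closure of {E}: E → A, C applies, adding A, C; C → F applies, adding F. So (E)⁺ = {A, C, E, F}.
The closure contains neither all of R1 = {A, C, D, E, F} nor all of R2 = {B, E}, so the common attributes are not a superkey of either fragment. The join is lossy.

No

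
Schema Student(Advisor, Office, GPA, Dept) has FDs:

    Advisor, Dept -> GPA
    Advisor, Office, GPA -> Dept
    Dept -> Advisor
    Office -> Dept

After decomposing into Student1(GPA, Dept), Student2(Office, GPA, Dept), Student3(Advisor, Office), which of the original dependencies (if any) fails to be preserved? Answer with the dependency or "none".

Dept -> Advisor

Check Dept → Advisor: no single fragment contains all of {Advisor, Dept}, and the restricted closure of {Dept} across the fragments never reaches {Advisor}.
Advisor, Dept → GPA is preserved.
Advisor, Office, GPA → Dept is preserved.
Office → Dept is preserved.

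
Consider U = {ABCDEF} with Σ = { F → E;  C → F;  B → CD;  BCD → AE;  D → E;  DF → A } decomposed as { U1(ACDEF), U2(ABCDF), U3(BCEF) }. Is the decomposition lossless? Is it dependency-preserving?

lossless and dependency-preserving

Lossless test (chase): Rows 1 and 2 agree on F; apply F→E and equate their E entries. Rows 2 and 3 agree on B; apply B→CD and equate their CD entries. Rows 2 and 3 agree on BCD; apply BCD→AE and equate their AE entries. Row 2 is now all distinguished symbols — the join is lossless.
Dependency preservation: BCD → AE is not contained in any single fragment, but the restricted closure of its left-hand side across the fragments still reaches the right-hand side; the remaining FDs each lie inside some fragment. All dependencies are preserved.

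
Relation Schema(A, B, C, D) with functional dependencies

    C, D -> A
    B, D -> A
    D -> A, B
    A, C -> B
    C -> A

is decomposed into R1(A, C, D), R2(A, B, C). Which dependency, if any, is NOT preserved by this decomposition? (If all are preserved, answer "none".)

D -> A, B

Check D → A, B: no single fragment contains all of {A, B, D}, and the restricted closure of {D} across the fragments never reaches {A, B}.
C, D → A is preserved.
B, D → A is preserved.
A, C → B is preserved.
C → A is preserved.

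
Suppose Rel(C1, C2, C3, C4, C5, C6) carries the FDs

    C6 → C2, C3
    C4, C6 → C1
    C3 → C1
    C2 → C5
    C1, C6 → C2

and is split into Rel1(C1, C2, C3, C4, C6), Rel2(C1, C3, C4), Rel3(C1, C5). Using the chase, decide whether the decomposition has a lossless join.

No

Chase test. Columns are C1, C2, C3, C4, C5, C6; row i has aⱼ where attribute j ∈ Reli, else bᵢⱼ.
Initial tableau (one row per fragment):
  row 1: a1 a2 a3 a4 b15 a6
  row 2: a1 b22 a3 a4 b25 b26
  row 3: a1 b32 b33 b34 a5 b36
No row becomes fully distinguished — the join is lossy.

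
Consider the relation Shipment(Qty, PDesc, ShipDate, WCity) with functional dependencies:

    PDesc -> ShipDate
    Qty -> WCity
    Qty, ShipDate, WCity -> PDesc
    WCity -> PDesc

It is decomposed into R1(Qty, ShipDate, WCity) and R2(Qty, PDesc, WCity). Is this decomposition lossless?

Common attributes: R1 ∩ R2 = {Qty, WCity}.
Closure of {Qty, WCity}: WCity → PDesc applies, adding PDesc; PDesc → ShipDate applies, adding ShipDate. So (Qty, WCity)⁺ = {Qty, PDesc, ShipDate, WCity}.
This closure contains every attribute of R1, so R1 ∩ R2 → R1. The join is lossless.

Yes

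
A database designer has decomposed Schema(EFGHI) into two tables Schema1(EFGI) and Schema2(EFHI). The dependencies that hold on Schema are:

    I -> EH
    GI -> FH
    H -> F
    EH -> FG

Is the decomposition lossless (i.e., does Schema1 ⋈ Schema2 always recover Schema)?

Yes

Common attributes: Schema1 ∩ Schema2 = {EFI}.
Closure of {EFI}: I → EH applies, adding H; EH → FG applies, adding G. So (EFI)⁺ = {EFGHI}.
This closure contains every attribute of Schema1, so Schema1 ∩ Schema2 → Schema1. The join is lossless.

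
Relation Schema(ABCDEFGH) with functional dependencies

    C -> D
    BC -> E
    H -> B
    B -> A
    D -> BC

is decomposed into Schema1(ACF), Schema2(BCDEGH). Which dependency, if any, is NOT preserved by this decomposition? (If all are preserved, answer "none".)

B -> A

Check B → A: no single fragment contains all of {AB}, and the restricted closure of {B} across the fragments never reaches {A}.
C → D is preserved.
BC → E is preserved.
H → B is preserved.
D → BC is preserved.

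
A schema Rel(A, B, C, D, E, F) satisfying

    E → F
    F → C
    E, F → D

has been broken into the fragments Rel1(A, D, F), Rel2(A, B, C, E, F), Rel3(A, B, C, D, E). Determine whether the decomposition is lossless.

Chase test. Columns are A, B, C, D, E, F; row i has aⱼ where attribute j ∈ Reli, else bᵢⱼ.
Initial tableau (one row per fragment):
  row 1: a1 b12 b13 a4 b15 a6
  row 2: a1 a2 a3 b24 a5 a6
  row 3: a1 a2 a3 a4 a5 b36
Rows 2 and 3 agree on E; apply E→F and equate their F entries.
Rows 1 and 2 agree on F; apply F→C and equate their C entries.
Rows 2 and 3 agree on E, F; apply E, F→D and equate their D entries.
Row 2 is now all distinguished symbols — the join is lossless.

Yes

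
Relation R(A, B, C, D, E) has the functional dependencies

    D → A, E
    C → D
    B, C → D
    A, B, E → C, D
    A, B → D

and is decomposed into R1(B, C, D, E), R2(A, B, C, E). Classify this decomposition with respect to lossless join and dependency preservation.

Lossless test: (B, C, E)⁺ = {A, B, C, D, E}, which contains all of one fragment — lossless.
Dependency preservation: the restricted closure of {D} across the fragments never reaches {A, E}, so D → A, E cannot be enforced without a join — not preserved.

lossless but not dependency-preserving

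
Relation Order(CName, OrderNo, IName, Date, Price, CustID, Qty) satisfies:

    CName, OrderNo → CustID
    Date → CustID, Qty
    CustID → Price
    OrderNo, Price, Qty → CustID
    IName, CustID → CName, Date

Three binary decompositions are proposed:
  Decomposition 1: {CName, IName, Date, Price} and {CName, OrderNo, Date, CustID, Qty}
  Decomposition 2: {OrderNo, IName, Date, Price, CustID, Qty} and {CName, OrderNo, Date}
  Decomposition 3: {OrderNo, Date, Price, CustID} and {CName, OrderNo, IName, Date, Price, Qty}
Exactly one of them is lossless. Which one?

Decomposition 1: common = {CName, Date}, closure = {CName, Date, Price, CustID, Qty} → lossy.
Decomposition 2: common = {OrderNo, Date}, closure = {OrderNo, Date, Price, CustID, Qty} → lossy.
Decomposition 3: common = {OrderNo, Date, Price}, closure = {OrderNo, Date, Price, CustID, Qty} → lossless.

Decomposition 3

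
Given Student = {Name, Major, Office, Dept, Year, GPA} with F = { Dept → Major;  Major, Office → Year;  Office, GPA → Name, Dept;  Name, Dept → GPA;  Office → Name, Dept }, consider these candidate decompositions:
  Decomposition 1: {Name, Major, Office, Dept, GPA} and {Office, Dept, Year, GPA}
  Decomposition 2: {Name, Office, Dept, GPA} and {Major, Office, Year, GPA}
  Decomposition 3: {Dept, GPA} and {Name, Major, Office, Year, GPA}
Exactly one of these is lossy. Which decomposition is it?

Decomposition 3

Decomposition 1: common = {Office, Dept, GPA}, closure = {Name, Major, Office, Dept, Year, GPA} → lossless.
Decomposition 2: common = {Office, GPA}, closure = {Name, Major, Office, Dept, Year, GPA} → lossless.
Decomposition 3: common = {GPA}, closure = {GPA} → lossy.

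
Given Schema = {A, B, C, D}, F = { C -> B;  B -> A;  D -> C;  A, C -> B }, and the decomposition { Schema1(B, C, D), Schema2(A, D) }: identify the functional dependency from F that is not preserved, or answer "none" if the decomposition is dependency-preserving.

Check B → A: no single fragment contains all of {A, B}, and the restricted closure of {B} across the fragments never reaches {A}.
C → B is preserved.
D → C is preserved.
A, C → B is preserved.

B -> A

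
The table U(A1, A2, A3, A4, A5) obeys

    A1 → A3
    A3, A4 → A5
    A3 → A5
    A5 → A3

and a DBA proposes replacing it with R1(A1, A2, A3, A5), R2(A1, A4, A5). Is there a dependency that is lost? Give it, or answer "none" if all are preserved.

none

A1 → A3 lies within R1.
A3, A4 → A5: restricted closure across fragments reaches A5.
A3 → A5 lies within R1.
A5 → A3 lies within R1.
Every dependency is enforceable on the fragments, so the decomposition is dependency-preserving.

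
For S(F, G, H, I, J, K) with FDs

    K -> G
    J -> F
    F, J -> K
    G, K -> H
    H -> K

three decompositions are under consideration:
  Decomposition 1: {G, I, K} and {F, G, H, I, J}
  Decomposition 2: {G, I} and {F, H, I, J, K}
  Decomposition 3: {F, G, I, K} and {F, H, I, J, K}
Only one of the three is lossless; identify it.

Decomposition 3

Decomposition 1: common = {G, I}, closure = {G, I} → lossy.
Decomposition 2: common = {I}, closure = {I} → lossy.
Decomposition 3: common = {F, I, K}, closure = {F, G, H, I, K} → lossless.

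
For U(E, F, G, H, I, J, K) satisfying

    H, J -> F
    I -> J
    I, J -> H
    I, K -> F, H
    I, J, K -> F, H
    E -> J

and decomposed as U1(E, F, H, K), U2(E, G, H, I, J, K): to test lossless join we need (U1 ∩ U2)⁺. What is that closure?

E, F, H, J, K

U1 ∩ U2 = {E, H, K}.
E → J applies, adding J
H, J → F applies, adding F
Closure: {E, F, H, J, K}.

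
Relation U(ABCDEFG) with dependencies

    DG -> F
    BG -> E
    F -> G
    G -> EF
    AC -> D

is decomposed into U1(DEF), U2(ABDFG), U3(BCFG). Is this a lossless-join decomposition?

Chase test. Columns are ABCDEFG; row i has aⱼ where attribute j ∈ Ui, else bᵢⱼ.
Initial tableau (one row per fragment):
  row 1: b11 b12 b13 a4 a5 a6 b17
  row 2: a1 a2 b23 a4 b25 a6 a7
  row 3: b31 a2 a3 b34 b35 a6 a7
Rows 2 and 3 agree on BG; apply BG→E and equate their E entries.
Rows 1 and 2 agree on F; apply F→G and equate their G entries.
Rows 1 and 2 agree on G; apply G→EF and equate their EF entries.
No row becomes fully distinguished — the join is lossy.

No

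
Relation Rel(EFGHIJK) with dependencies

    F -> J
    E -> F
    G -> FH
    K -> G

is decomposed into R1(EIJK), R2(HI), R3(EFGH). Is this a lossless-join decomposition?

Chase test. Columns are EFGHIJK; row i has aⱼ where attribute j ∈ Ri, else bᵢⱼ.
Initial tableau (one row per fragment):
  row 1: a1 b12 b13 b14 a5 a6 a7
  row 2: b21 b22 b23 a4 a5 b26 b27
  row 3: a1 a2 a3 a4 b35 b36 b37
Rows 1 and 3 agree on E; apply E→F and equate their F entries.
Rows 1 and 3 agree on F; apply F→J and equate their J entries.
No row becomes fully distinguished — the join is lossy.

No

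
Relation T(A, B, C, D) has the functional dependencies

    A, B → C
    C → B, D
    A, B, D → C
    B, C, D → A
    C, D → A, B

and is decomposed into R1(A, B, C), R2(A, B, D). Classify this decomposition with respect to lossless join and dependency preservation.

Lossless test: (A, B)⁺ = {A, B, C, D}, which contains all of one fragment — lossless.
Dependency preservation: C → B, D; A, B, D → C; B, C, D → A; C, D → A, B are not contained in any single fragment, but the restricted closure of each left-hand side across the fragments still reaches the right-hand side; the remaining FDs each lie inside some fragment. All dependencies are preserved.

lossless and dependency-preserving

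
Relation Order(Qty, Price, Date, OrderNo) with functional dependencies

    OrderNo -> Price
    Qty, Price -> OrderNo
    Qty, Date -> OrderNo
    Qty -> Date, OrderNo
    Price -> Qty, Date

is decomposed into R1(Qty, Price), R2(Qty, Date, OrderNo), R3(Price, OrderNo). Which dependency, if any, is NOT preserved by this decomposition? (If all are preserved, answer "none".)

OrderNo → Price lies within R3.
Qty, Price → OrderNo: restricted closure across fragments reaches OrderNo.
Qty, Date → OrderNo lies within R2.
Qty → Date, OrderNo lies within R2.
Price → Qty, Date: restricted closure across fragments reaches Qty, Date.
Every dependency is enforceable on the fragments, so the decomposition is dependency-preserving.

none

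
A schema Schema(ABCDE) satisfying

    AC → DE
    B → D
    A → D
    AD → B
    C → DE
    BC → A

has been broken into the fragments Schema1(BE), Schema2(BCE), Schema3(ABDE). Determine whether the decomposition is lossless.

Chase test. Columns are ABCDE; row i has aⱼ where attribute j ∈ Schemai, else bᵢⱼ.
Initial tableau (one row per fragment):
  row 1: b11 a2 b13 b14 a5
  row 2: b21 a2 a3 b24 a5
  row 3: a1 a2 b33 a4 a5
Rows 1 and 2 agree on B; apply B→D and equate their D entries.
Rows 1 and 3 agree on B; apply B→D and equate their D entries.
No row becomes fully distinguished — the join is lossy.

No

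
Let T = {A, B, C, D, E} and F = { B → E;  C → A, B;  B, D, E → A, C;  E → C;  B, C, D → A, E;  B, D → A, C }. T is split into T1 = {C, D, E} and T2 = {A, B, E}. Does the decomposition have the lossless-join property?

Common attributes: T1 ∩ T2 = {E}.
Closure of {E}: E → C applies, adding C; C → A, B applies, adding A, B. So (E)⁺ = {A, B, C, E}.
This closure contains every attribute of T2, so T1 ∩ T2 → T2. The join is lossless.

Yes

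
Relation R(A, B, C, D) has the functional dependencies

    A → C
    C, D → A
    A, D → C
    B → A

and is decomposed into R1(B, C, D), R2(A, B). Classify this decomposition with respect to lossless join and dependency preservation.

lossless but not dependency-preserving

Lossless test: (B)⁺ = {A, B, C}, which contains all of one fragment — lossless.
Dependency preservation: the restricted closure of {A} across the fragments never reaches {C}, so A → C cannot be enforced without a join — not preserved.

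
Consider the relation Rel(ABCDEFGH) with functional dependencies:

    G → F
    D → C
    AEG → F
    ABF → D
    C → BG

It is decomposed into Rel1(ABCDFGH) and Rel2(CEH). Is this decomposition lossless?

No

Common attributes: Rel1 ∩ Rel2 = {CH}.
Closure of {CH}: C → BG applies, adding BG; G → F applies, adding F. So (CH)⁺ = {BCFGH}.
The closure contains neither all of Rel1 = {ABCDFGH} nor all of Rel2 = {CEH}, so the common attributes are not a superkey of either fragment. The join is lossy.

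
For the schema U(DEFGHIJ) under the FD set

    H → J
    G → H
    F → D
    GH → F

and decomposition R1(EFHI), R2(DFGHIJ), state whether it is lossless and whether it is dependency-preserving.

lossy but dependency-preserving

Lossless test: (FHI)⁺ = {DFHIJ}, which is a superkey of neither fragment — lossy.
Dependency preservation: every FD's attributes lie within a single fragment, so each can be enforced locally — preserved.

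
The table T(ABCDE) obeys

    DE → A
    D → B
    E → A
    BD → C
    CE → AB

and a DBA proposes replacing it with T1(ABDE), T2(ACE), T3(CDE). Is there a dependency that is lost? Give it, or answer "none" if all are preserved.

Check CE → AB: no single fragment contains all of {ABCE}, and the restricted closure of {CE} across the fragments never reaches {AB}.
DE → A is preserved.
D → B is preserved.
E → A is preserved.
BD → C is preserved.

CE → AB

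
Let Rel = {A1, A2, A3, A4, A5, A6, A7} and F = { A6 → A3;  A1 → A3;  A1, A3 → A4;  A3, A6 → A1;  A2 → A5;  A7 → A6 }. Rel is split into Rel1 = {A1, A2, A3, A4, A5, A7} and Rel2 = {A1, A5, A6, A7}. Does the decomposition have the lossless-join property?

Common attributes: Rel1 ∩ Rel2 = {A1, A5, A7}.
Closure of {A1, A5, A7}: A1 → A3 applies, adding A3; A1, A3 → A4 applies, adding A4; A7 → A6 applies, adding A6. So (A1, A5, A7)⁺ = {A1, A3, A4, A5, A6, A7}.
This closure contains every attribute of Rel2, so Rel1 ∩ Rel2 → Rel2. The join is lossless.

Yes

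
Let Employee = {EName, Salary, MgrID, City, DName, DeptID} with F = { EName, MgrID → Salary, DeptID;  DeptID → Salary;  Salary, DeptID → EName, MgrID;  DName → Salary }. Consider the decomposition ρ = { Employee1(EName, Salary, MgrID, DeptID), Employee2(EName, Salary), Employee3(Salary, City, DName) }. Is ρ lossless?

No

Chase test. Columns are EName, Salary, MgrID, City, DName, DeptID; row i has aⱼ where attribute j ∈ Employeei, else bᵢⱼ.
Initial tableau (one row per fragment):
  row 1: a1 a2 a3 b14 b15 a6
  row 2: a1 a2 b23 b24 b25 b26
  row 3: b31 a2 b33 a4 a5 b36
No row becomes fully distinguished — the join is lossy.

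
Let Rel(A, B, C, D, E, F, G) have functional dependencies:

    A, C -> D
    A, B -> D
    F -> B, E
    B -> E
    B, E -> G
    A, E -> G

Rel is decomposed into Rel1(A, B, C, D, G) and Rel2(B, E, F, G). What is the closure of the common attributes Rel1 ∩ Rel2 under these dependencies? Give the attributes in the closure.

B, E, G

Rel1 ∩ Rel2 = {B, G}.
B → E applies, adding E
Closure: {B, E, G}.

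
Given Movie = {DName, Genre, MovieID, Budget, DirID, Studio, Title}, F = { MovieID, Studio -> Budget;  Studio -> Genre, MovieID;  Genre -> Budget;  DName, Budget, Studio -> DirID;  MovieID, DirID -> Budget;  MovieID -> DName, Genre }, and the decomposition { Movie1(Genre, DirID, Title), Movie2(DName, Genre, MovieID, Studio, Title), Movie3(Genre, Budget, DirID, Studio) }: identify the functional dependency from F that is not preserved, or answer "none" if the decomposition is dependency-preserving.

none

MovieID, Studio → Budget: restricted closure across fragments reaches Budget.
Studio → Genre, MovieID lies within Movie2.
Genre → Budget lies within Movie3.
DName, Budget, Studio → DirID: restricted closure across fragments reaches DirID.
MovieID, DirID → Budget: restricted closure across fragments reaches Budget.
MovieID → DName, Genre lies within Movie2.
Every dependency is enforceable on the fragments, so the decomposition is dependency-preserving.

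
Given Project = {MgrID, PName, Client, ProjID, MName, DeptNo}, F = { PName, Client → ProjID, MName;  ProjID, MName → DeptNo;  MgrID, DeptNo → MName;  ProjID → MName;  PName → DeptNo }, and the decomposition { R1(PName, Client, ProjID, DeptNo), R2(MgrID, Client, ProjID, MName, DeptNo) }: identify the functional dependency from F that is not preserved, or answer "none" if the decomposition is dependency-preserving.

none

PName, Client → ProjID, MName: restricted closure across fragments reaches ProjID, MName.
ProjID, MName → DeptNo lies within R2.
MgrID, DeptNo → MName lies within R2.
ProjID → MName lies within R2.
PName → DeptNo lies within R1.
Every dependency is enforceable on the fragments, so the decomposition is dependency-preserving.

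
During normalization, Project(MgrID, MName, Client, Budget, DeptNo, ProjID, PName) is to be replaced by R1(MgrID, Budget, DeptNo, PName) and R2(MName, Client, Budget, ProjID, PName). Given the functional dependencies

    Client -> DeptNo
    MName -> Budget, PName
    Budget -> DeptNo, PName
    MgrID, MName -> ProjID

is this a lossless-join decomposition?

No

Common attributes: R1 ∩ R2 = {Budget, PName}.
Closure of {Budget, PName}: Budget → DeptNo, PName applies, adding DeptNo. So (Budget, PName)⁺ = {Budget, DeptNo, PName}.
The closure contains neither all of R1 = {MgrID, Budget, DeptNo, PName} nor all of R2 = {MName, Client, Budget, ProjID, PName}, so the common attributes are not a superkey of either fragment. The join is lossy.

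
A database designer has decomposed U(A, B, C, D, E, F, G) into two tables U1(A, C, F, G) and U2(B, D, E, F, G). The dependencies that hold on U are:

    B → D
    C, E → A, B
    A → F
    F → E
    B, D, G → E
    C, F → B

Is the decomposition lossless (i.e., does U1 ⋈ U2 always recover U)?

Common attributes: U1 ∩ U2 = {F, G}.
Closure of {F, G}: F → E applies, adding E. So (F, G)⁺ = {E, F, G}.
The closure contains neither all of U1 = {A, C, F, G} nor all of U2 = {B, D, E, F, G}, so the common attributes are not a superkey of either fragment. The join is lossy.

No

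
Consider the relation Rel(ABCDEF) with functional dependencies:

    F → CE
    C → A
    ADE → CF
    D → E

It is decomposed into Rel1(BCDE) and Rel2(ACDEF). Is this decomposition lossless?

Common attributes: Rel1 ∩ Rel2 = {CDE}.
Closure of {CDE}: C → A applies, adding A; ADE → CF applies, adding F. So (CDE)⁺ = {ACDEF}.
This closure contains every attribute of Rel2, so Rel1 ∩ Rel2 → Rel2. The join is lossless.

Yes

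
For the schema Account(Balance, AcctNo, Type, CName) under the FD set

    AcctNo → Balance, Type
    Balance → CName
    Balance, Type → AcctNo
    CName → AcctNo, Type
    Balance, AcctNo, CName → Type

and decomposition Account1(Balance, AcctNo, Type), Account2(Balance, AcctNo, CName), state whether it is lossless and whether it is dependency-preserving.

Lossless test: (Balance, AcctNo)⁺ = {Balance, AcctNo, Type, CName}, which contains all of one fragment — lossless.
Dependency preservation: CName → AcctNo, Type; Balance, AcctNo, CName → Type are not contained in any single fragment, but the restricted closure of each left-hand side across the fragments still reaches the right-hand side; the remaining FDs each lie inside some fragment. All dependencies are preserved.

lossless and dependency-preserving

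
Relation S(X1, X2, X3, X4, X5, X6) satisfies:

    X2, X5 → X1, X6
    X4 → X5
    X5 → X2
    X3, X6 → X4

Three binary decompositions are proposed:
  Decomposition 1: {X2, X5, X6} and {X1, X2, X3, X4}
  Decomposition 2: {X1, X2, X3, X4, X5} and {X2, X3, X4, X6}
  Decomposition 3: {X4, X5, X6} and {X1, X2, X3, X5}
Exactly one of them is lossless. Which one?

Decomposition 2

Decomposition 1: common = {X2}, closure = {X2} → lossy.
Decomposition 2: common = {X2, X3, X4}, closure = {X1, X2, X3, X4, X5, X6} → lossless.
Decomposition 3: common = {X5}, closure = {X1, X2, X5, X6} → lossy.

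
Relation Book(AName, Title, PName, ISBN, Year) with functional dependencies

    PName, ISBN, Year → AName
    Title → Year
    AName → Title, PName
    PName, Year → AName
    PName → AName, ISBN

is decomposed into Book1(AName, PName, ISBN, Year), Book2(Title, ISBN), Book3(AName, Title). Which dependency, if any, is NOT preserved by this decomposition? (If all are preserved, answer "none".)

Check Title → Year: no single fragment contains all of {Title, Year}, and the restricted closure of {Title} across the fragments never reaches {Year}.
PName, ISBN, Year → AName is preserved.
AName → Title, PName is preserved.
PName, Year → AName is preserved.
PName → AName, ISBN is preserved.

Title → Year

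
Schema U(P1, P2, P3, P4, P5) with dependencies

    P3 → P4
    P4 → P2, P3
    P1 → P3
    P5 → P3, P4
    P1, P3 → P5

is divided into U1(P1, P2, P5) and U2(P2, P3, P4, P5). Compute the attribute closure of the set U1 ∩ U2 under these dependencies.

P2, P3, P4, P5

U1 ∩ U2 = {P2, P5}.
P5 → P3, P4 applies, adding P3, P4
Closure: {P2, P3, P4, P5}.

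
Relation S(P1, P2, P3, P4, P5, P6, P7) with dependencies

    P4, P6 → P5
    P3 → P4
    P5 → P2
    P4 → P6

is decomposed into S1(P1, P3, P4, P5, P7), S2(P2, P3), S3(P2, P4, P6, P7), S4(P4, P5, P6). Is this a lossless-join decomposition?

Chase test. Columns are P1, P2, P3, P4, P5, P6, P7; row i has aⱼ where attribute j ∈ Si, else bᵢⱼ.
Initial tableau (one row per fragment):
  row 1: a1 b12 a3 a4 a5 b16 a7
  row 2: b21 a2 a3 b24 b25 b26 b27
  row 3: b31 a2 b33 a4 b35 a6 a7
  row 4: b41 b42 b43 a4 a5 a6 b47
Rows 3 and 4 agree on P4, P6; apply P4, P6→P5 and equate their P5 entries.
Rows 1 and 2 agree on P3; apply P3→P4 and equate their P4 entries.
Rows 1 and 3 agree on P5; apply P5→P2 and equate their P2 entries.
Rows 1 and 4 agree on P5; apply P5→P2 and equate their P2 entries.
Rows 1 and 2 agree on P4; apply P4→P6 and equate their P6 entries.
Rows 1 and 3 agree on P4; apply P4→P6 and equate their P6 entries.
Rows 1 and 2 agree on P4, P6; apply P4, P6→P5 and equate their P5 entries.
Row 1 is now all distinguished symbols — the join is lossless.

Yes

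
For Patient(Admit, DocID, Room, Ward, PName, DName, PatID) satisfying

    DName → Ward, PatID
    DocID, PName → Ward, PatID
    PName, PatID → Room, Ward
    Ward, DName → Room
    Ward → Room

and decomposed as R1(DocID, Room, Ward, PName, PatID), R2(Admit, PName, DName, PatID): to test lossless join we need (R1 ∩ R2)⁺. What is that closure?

R1 ∩ R2 = {PName, PatID}.
PName, PatID → Room, Ward applies, adding Room, Ward
Closure: {Room, Ward, PName, PatID}.

Room, Ward, PName, PatID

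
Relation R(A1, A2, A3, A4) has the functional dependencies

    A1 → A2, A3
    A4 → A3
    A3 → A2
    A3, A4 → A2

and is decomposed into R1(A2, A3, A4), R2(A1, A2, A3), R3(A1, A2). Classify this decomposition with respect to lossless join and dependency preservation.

Lossless test (chase): Rows 2 and 3 agree on A1; apply A1→A2, A3 and equate their A2, A3 entries. No row becomes fully distinguished — the join is lossy.
Dependency preservation: every FD's attributes lie within a single fragment, so each can be enforced locally — preserved.

lossy but dependency-preserving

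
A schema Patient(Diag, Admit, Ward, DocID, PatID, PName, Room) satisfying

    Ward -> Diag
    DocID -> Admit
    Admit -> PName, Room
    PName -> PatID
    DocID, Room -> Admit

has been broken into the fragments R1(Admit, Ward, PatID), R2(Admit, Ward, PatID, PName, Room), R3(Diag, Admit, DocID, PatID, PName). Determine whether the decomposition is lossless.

Chase test. Columns are Diag, Admit, Ward, DocID, PatID, PName, Room; row i has aⱼ where attribute j ∈ Ri, else bᵢⱼ.
Initial tableau (one row per fragment):
  row 1: b11 a2 a3 b14 a5 b16 b17
  row 2: b21 a2 a3 b24 a5 a6 a7
  row 3: a1 a2 b33 a4 a5 a6 b37
Rows 1 and 2 agree on Ward; apply Ward→Diag and equate their Diag entries.
Rows 1 and 2 agree on Admit; apply Admit→PName, Room and equate their PName, Room entries.
Rows 1 and 3 agree on Admit; apply Admit→PName, Room and equate their PName, Room entries.
No row becomes fully distinguished — the join is lossy.

No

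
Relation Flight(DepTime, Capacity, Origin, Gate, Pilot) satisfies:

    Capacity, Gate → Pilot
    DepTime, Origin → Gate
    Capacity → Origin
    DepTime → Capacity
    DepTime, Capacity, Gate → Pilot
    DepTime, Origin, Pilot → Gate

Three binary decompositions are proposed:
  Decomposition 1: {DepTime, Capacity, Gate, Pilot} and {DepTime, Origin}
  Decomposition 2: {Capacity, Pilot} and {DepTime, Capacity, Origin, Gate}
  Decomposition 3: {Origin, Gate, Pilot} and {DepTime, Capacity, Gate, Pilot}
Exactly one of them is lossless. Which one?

Decomposition 1: common = {DepTime}, closure = {DepTime, Capacity, Origin, Gate, Pilot} → lossless.
Decomposition 2: common = {Capacity}, closure = {Capacity, Origin} → lossy.
Decomposition 3: common = {Gate, Pilot}, closure = {Gate, Pilot} → lossy.

Decomposition 1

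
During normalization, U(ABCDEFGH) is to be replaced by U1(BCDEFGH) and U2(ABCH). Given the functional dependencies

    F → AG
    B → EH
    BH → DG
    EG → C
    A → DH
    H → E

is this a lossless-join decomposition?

No

Common attributes: U1 ∩ U2 = {BCH}.
Closure of {BCH}: B → EH applies, adding E; BH → DG applies, adding DG. So (BCH)⁺ = {BCDEGH}.
The closure contains neither all of U1 = {BCDEFGH} nor all of U2 = {ABCH}, so the common attributes are not a superkey of either fragment. The join is lossy.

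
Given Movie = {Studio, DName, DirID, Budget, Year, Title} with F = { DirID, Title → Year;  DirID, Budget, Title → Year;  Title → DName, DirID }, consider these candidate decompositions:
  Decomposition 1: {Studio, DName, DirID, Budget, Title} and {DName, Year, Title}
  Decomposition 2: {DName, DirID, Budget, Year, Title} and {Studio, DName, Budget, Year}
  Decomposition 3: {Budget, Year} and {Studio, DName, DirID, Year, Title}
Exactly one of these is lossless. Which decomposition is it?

Decomposition 1

Decomposition 1: common = {DName, Title}, closure = {DName, DirID, Year, Title} → lossless.
Decomposition 2: common = {DName, Budget, Year}, closure = {DName, Budget, Year} → lossy.
Decomposition 3: common = {Year}, closure = {Year} → lossy.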